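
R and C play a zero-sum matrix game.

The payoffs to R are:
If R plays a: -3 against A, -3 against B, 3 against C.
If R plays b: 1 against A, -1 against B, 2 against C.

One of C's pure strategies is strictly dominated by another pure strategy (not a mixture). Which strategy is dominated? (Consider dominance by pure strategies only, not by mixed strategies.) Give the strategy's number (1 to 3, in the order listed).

3

C prefers columns that give R less. Compare C with A: -3 < 3, 1 < 2.
So A strictly dominates C for C; C is strictly dominated.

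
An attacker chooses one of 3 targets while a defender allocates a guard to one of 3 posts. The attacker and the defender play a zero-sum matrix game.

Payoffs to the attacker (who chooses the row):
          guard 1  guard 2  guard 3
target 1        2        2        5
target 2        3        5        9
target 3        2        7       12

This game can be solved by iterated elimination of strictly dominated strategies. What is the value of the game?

3

Row target 1 is strictly dominated by row target 2 (3>2, 5>2, 9>5); eliminate target 1.
Column guard 3 is strictly dominated by guard 1 for the defender (3<9, 2<12); eliminate guard 3.
Column guard 2 is strictly dominated by guard 1 for the defender (3<5, 2<7); eliminate guard 2.
Row target 3 is strictly dominated by row target 2 (3>2); eliminate target 3.
Only (target 2, guard 1) remains, with payoff 3.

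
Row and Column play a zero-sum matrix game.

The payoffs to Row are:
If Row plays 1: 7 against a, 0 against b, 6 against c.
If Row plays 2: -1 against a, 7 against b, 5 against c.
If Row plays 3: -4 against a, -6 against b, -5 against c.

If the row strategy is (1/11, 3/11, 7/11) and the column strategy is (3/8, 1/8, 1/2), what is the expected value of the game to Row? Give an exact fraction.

-149/88

Against (3/8, 1/8, 1/2), each row's expected payoff is 1: 45/8; 2: 3; 3: -19/4.
Taking the (1/11, 3/11, 7/11)-weighted average: (1/11)·(45/8) + (3/11)·(3) + (7/11)·(-19/4) = -149/88.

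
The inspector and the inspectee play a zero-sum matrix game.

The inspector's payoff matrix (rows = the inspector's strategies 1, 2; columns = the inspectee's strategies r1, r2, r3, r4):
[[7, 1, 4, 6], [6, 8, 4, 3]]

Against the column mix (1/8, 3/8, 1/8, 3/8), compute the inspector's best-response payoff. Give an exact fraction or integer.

43/8

1: (7)·(1/8) + (1)·(3/8) + (4)·(1/8) + (6)·(3/8) = 4.
2: (6)·(1/8) + (8)·(3/8) + (4)·(1/8) + (3)·(3/8) = 43/8.
The best pure response is 2 with expected payoff 43/8.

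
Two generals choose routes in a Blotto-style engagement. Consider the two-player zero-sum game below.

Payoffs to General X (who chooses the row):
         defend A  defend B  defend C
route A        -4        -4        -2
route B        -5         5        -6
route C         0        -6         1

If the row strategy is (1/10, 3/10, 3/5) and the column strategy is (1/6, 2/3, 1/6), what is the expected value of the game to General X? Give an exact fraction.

Against (1/6, 2/3, 1/6), each row's expected payoff is route A: -11/3; route B: 3/2; route C: -23/6.
Taking the (1/10, 3/10, 3/5)-weighted average: (1/10)·(-11/3) + (3/10)·(3/2) + (3/5)·(-23/6) = -133/60.

-133/60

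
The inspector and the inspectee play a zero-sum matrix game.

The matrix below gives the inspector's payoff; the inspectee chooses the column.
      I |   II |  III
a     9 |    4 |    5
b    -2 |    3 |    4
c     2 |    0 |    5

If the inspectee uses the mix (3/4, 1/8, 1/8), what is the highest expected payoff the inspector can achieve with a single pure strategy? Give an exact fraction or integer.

a: (9)·(3/4) + (4)·(1/8) + (5)·(1/8) = 63/8.
b: (-2)·(3/4) + (3)·(1/8) + (4)·(1/8) = -5/8.
c: (2)·(3/4) + (0)·(1/8) + (5)·(1/8) = 17/8.
The best pure response is a with expected payoff 63/8.

63/8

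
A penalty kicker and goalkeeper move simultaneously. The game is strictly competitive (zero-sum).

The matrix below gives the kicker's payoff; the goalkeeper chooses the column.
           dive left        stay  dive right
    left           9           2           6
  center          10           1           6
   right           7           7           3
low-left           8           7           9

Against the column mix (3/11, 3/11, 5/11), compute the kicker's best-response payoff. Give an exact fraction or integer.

90/11

left: (9)·(3/11) + (2)·(3/11) + (6)·(5/11) = 63/11.
center: (10)·(3/11) + (1)·(3/11) + (6)·(5/11) = 63/11.
right: (7)·(3/11) + (7)·(3/11) + (3)·(5/11) = 57/11.
low-left: (8)·(3/11) + (7)·(3/11) + (9)·(5/11) = 90/11.
The best pure response is low-left with expected payoff 90/11.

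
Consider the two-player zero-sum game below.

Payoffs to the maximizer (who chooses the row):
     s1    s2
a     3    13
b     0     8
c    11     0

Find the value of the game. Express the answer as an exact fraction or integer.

143/21

Row b is strictly dominated by row a, so the maximizer never plays it.
The remaining 2×2 game on (a, c) × (s1, s2) has no saddle point. Let the maximizer play a with probability p; indifference gives 3p + 11(1−p) = 13p, so p = 11/21.
Similarly the minimizer's optimal q on s1 is 13/21, and the value is 3·(13/21) + (13)·(8/21) = 143/21.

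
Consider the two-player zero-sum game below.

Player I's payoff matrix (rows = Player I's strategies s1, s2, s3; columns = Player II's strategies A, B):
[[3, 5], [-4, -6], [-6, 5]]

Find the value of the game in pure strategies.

3

Row minima: 3, -6, -6 → Player I's maximin is 3.
Column maxima: 3, 5 → Player II's minimax is 3.
They coincide at (s1, A), so the value is 3.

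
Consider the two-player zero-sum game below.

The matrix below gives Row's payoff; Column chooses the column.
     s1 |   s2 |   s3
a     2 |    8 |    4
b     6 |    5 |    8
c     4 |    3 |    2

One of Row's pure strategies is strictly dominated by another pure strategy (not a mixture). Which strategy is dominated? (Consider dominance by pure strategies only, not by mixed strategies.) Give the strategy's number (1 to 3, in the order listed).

Compare c with b: 6 > 4, 5 > 3, 8 > 2.
So b strictly dominates c for Row; c is strictly dominated.

3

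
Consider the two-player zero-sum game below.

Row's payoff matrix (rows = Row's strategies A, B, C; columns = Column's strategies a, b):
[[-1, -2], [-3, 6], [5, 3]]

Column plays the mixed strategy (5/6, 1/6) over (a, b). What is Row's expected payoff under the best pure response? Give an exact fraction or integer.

14/3

A: (-1)·(5/6) + (-2)·(1/6) = -7/6.
B: (-3)·(5/6) + (6)·(1/6) = -3/2.
C: (5)·(5/6) + (3)·(1/6) = 14/3.
The best pure response is C with expected payoff 14/3.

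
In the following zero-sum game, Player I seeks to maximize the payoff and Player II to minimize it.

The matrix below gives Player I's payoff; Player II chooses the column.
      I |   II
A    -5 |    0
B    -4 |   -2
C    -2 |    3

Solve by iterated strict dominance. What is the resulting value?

Column II is strictly dominated by I for Player II (-5<0, -4<-2, -2<3); eliminate II.
Row A is strictly dominated by row B (-4>-5); eliminate A.
Row B is strictly dominated by row C (-2>-4); eliminate B.
Only (C, I) remains, with payoff -2.

-2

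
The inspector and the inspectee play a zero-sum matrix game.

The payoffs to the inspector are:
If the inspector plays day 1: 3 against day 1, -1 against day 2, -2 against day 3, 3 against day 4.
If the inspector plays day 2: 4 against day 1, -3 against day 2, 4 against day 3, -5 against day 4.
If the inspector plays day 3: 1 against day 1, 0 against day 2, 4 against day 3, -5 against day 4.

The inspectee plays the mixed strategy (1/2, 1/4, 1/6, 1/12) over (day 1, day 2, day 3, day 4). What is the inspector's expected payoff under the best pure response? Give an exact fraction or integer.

day 1: (3)·(1/2) + (-1)·(1/4) + (-2)·(1/6) + (3)·(1/12) = 7/6.
day 2: (4)·(1/2) + (-3)·(1/4) + (4)·(1/6) + (-5)·(1/12) = 3/2.
day 3: (1)·(1/2) + (0)·(1/4) + (4)·(1/6) + (-5)·(1/12) = 3/4.
The best pure response is day 2 with expected payoff 3/2.

3/2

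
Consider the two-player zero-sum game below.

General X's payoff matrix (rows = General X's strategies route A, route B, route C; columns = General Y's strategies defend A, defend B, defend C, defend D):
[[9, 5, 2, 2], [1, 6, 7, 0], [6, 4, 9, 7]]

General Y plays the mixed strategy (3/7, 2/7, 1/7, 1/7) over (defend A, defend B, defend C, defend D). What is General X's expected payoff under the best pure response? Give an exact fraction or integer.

6

route A: (9)·(3/7) + (5)·(2/7) + (2)·(1/7) + (2)·(1/7) = 41/7.
route B: (1)·(3/7) + (6)·(2/7) + (7)·(1/7) + (0)·(1/7) = 22/7.
route C: (6)·(3/7) + (4)·(2/7) + (9)·(1/7) + (7)·(1/7) = 6.
The best pure response is route C with expected payoff 6.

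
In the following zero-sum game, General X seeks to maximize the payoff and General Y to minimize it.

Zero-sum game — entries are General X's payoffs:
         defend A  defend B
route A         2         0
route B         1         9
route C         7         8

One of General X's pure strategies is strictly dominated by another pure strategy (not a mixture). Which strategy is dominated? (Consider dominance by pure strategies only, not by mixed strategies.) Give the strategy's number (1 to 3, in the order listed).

Compare route A with route C: 7 > 2, 8 > 0.
So route C strictly dominates route A for General X; route A is strictly dominated.

1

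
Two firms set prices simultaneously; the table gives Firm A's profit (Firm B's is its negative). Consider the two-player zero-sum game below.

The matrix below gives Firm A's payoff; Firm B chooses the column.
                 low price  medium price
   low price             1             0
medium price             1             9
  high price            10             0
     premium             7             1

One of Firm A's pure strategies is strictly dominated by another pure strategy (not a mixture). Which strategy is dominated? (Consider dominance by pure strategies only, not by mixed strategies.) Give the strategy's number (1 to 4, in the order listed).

1

Compare low price with premium: 7 > 1, 1 > 0.
So premium strictly dominates low price for Firm A; low price is strictly dominated.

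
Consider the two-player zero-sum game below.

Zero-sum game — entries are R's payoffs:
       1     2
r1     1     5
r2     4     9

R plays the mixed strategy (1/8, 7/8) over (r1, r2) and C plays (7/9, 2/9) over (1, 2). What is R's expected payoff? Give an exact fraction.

113/24

Against (7/9, 2/9), each row's expected payoff is r1: 17/9; r2: 46/9.
Taking the (1/8, 7/8)-weighted average: (1/8)·(17/9) + (7/8)·(46/9) = 113/24.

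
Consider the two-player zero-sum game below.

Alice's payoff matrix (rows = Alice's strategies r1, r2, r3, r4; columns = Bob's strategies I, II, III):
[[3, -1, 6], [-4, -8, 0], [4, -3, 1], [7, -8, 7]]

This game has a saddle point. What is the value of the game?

Row minima: -1, -8, -3, -8 → Alice's maximin is -1.
Column maxima: 7, -1, 7 → Bob's minimax is -1.
They coincide at (r1, II), so the value is -1.

-1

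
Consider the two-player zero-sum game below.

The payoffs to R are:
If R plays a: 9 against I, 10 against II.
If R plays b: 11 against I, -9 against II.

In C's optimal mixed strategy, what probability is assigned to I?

19/21

Row minima are 9 and -9, so R's maximin is 9; column maxima are 11 and 10, so C's minimax is 10. These differ, so the equilibrium is in mixed strategies.
Let C play I with probability q. R is indifferent when 9q + 10(1−q) = 11q − 9(1−q), giving q = 19/21.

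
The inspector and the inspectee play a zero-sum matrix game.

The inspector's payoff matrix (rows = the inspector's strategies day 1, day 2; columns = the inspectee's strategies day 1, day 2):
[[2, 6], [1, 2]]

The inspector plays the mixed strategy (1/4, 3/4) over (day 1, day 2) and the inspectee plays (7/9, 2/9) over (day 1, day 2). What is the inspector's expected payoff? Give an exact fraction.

59/36

Against (7/9, 2/9), each row's expected payoff is day 1: 26/9; day 2: 11/9.
Taking the (1/4, 3/4)-weighted average: (1/4)·(26/9) + (3/4)·(11/9) = 59/36.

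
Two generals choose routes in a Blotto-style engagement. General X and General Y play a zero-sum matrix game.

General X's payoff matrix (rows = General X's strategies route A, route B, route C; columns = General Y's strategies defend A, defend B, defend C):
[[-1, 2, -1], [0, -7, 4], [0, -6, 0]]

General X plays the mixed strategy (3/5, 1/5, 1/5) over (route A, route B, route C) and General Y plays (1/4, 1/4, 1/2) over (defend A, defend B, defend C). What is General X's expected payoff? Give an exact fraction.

-2/5

Against (1/4, 1/4, 1/2), each row's expected payoff is route A: -1/4; route B: 1/4; route C: -3/2.
Taking the (3/5, 1/5, 1/5)-weighted average: (3/5)·(-1/4) + (1/5)·(1/4) + (1/5)·(-3/2) = -2/5.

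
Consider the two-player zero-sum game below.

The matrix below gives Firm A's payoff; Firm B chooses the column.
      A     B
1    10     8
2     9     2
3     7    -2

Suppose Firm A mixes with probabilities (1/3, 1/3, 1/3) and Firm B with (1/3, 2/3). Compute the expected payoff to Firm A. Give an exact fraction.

Against (1/3, 2/3), each row's expected payoff is 1: 26/3; 2: 13/3; 3: 1.
Taking the (1/3, 1/3, 1/3)-weighted average: (1/3)·(26/3) + (1/3)·(13/3) + (1/3)·(1) = 14/3.

14/3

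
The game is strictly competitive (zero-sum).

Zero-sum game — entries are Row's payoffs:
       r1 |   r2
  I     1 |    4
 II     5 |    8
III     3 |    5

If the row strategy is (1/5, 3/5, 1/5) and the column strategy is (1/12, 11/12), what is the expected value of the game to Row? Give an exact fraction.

Against (1/12, 11/12), each row's expected payoff is I: 15/4; II: 31/4; III: 29/6.
Taking the (1/5, 3/5, 1/5)-weighted average: (1/5)·(15/4) + (3/5)·(31/4) + (1/5)·(29/6) = 191/30.

191/30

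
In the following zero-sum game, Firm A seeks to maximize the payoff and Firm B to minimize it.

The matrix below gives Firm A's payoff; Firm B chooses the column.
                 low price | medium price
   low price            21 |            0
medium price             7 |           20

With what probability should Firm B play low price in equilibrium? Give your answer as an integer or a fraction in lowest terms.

Row minima are 0 and 7, so Firm A's maximin is 7; column maxima are 21 and 20, so Firm B's minimax is 20. These differ, so the equilibrium is in mixed strategies.
Let Firm B play low price with probability q. Firm A is indifferent when 21q = 7q + 20(1−q), giving q = 10/17.

10/17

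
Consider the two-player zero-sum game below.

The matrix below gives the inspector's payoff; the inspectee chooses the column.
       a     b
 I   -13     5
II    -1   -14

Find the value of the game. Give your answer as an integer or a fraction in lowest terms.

Row minima are -13 and -14, so the inspector's maximin is -13; column maxima are -1 and 5, so the inspectee's minimax is -1. These differ, so the equilibrium is in mixed strategies.
Let the inspector play I with probability p. The inspectee is indifferent when −13p − (1−p) = 5p − 14(1−p), giving p = 13/31.
Let the inspectee play a with probability q. The inspector is indifferent when −13q + 5(1−q) = −q − 14(1−q), giving q = 19/31.
The value is -13·(19/31) + (5)·(12/31) = -187/31.

-187/31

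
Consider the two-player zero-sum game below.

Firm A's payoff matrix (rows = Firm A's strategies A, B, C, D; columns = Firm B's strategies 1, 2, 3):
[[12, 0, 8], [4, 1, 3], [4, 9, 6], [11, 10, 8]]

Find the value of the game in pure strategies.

8

Row minima: 0, 1, 4, 8 → Firm A's maximin is 8.
Column maxima: 12, 10, 8 → Firm B's minimax is 8.
They coincide at (D, 3), so the value is 8.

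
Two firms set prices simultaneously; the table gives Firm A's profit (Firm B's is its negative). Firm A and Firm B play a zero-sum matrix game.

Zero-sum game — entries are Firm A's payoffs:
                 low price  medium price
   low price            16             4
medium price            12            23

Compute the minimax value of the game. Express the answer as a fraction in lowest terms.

320/23

Row minima are 4 and 12, so Firm A's maximin is 12; column maxima are 16 and 23, so Firm B's minimax is 16. These differ, so the equilibrium is in mixed strategies.
Let Firm A play low price with probability p. Firm B is indifferent when 16p + 12(1−p) = 4p + 23(1−p), giving p = 11/23.
Let Firm B play low price with probability q. Firm A is indifferent when 16q + 4(1−q) = 12q + 23(1−q), giving q = 19/23.
The value is 16·(19/23) + (4)·(4/23) = 320/23.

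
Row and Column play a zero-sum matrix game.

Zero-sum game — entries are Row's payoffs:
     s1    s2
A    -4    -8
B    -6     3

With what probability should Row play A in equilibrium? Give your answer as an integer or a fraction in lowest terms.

9/13

Row minima are -8 and -6, so Row's maximin is -6; column maxima are -4 and 3, so Column's minimax is -4. These differ, so the equilibrium is in mixed strategies.
Let Row play A with probability p. Column is indifferent when −4p − 6(1−p) = −8p + 3(1−p), giving p = 9/13.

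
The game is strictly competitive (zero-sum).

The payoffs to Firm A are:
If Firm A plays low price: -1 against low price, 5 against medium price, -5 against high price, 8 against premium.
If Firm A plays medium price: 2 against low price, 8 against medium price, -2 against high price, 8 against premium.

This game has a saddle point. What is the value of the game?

-2

Row minima: -5, -2 → Firm A's maximin is -2.
Column maxima: 2, 8, -2, 8 → Firm B's minimax is -2.
They coincide at (medium price, high price), so the value is -2.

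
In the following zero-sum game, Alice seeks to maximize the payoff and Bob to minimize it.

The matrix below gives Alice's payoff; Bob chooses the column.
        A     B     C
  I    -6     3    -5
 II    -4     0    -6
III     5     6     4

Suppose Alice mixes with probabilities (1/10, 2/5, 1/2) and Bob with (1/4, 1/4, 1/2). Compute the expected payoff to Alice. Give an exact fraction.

9/20

Against (1/4, 1/4, 1/2), each row's expected payoff is I: -13/4; II: -4; III: 19/4.
Taking the (1/10, 2/5, 1/2)-weighted average: (1/10)·(-13/4) + (2/5)·(-4) + (1/2)·(19/4) = 9/20.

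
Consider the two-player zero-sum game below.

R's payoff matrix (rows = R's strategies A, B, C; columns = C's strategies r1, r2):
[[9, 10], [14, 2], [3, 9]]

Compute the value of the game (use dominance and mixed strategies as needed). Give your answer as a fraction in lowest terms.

Row C is strictly dominated by row A, so R never plays it.
The remaining 2×2 game on (A, B) × (r1, r2) has no saddle point. Let R play A with probability p; indifference gives 9p + 14(1−p) = 10p + 2(1−p), so p = 12/13.
Similarly C's optimal q on r1 is 8/13, and the value is 9·(8/13) + (10)·(5/13) = 122/13.

122/13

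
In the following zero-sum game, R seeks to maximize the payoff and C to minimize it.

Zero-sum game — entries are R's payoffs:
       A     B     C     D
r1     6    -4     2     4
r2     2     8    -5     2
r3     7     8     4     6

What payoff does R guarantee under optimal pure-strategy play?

Row minima: -4, -5, 4 → R's maximin is 4.
Column maxima: 7, 8, 4, 6 → C's minimax is 4.
They coincide at (r3, C), so the value is 4.

4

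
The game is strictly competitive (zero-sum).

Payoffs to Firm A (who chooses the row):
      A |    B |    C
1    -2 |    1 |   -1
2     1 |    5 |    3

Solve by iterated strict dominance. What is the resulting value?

Row 1 is strictly dominated by row 2 (1>-2, 5>1, 3>-1); eliminate 1.
Column B is strictly dominated by A for Firm B (1<5); eliminate B.
Column C is strictly dominated by A for Firm B (1<3); eliminate C.
Only (2, A) remains, with payoff 1.

1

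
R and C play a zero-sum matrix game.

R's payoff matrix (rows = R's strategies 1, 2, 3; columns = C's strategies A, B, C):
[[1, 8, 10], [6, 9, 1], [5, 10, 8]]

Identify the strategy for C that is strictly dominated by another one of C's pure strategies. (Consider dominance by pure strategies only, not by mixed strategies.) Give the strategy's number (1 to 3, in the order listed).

2

C prefers columns that give R less. Compare B with A: 1 < 8, 6 < 9, 5 < 10.
So A strictly dominates B for C; B is strictly dominated.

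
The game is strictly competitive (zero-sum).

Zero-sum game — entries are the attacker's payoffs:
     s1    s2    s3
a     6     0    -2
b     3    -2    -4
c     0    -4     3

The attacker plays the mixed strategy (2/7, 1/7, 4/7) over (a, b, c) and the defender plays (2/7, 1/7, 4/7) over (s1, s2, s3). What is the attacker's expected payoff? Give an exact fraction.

Against (2/7, 1/7, 4/7), each row's expected payoff is a: 4/7; b: -12/7; c: 8/7.
Taking the (2/7, 1/7, 4/7)-weighted average: (2/7)·(4/7) + (1/7)·(-12/7) + (4/7)·(8/7) = 4/7.

4/7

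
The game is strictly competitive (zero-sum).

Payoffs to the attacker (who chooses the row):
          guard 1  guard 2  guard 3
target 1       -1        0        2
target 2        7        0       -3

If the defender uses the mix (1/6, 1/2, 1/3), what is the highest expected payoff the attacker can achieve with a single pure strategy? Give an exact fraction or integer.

target 1: (-1)·(1/6) + (0)·(1/2) + (2)·(1/3) = 1/2.
target 2: (7)·(1/6) + (0)·(1/2) + (-3)·(1/3) = 1/6.
The best pure response is target 1 with expected payoff 1/2.

1/2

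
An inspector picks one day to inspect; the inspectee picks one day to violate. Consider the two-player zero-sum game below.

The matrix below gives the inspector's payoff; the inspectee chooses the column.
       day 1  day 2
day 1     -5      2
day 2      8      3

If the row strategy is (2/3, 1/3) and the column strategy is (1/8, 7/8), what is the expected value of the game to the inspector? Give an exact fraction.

47/24

Against (1/8, 7/8), each row's expected payoff is day 1: 9/8; day 2: 29/8.
Taking the (2/3, 1/3)-weighted average: (2/3)·(9/8) + (1/3)·(29/8) = 47/24.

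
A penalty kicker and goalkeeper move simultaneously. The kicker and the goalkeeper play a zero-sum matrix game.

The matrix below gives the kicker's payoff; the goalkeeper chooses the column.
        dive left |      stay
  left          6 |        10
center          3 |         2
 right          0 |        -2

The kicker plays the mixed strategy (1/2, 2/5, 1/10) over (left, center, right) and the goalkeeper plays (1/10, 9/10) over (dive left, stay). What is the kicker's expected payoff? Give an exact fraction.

273/50

Against (1/10, 9/10), each row's expected payoff is left: 48/5; center: 21/10; right: -9/5.
Taking the (1/2, 2/5, 1/10)-weighted average: (1/2)·(48/5) + (2/5)·(21/10) + (1/10)·(-9/5) = 273/50.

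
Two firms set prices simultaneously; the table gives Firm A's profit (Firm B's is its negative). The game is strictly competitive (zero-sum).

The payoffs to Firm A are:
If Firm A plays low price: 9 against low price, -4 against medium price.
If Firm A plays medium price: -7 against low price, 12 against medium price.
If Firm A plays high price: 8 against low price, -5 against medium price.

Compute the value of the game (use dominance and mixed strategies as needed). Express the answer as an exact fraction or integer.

5/2

Row high price is strictly dominated by row low price, so Firm A never plays it.
The remaining 2×2 game on (low price, medium price) × (low price, medium price) has no saddle point. Let Firm A play low price with probability p; indifference gives 9p − 7(1−p) = −4p + 12(1−p), so p = 19/32.
Similarly Firm B's optimal q on low price is 1/2, and the value is 9·(1/2) + (-4)·(1/2) = 5/2.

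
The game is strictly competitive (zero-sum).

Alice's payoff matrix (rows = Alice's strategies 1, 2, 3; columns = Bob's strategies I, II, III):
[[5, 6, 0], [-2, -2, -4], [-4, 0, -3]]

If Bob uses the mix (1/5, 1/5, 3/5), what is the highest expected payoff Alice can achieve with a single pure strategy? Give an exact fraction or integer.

11/5

1: (5)·(1/5) + (6)·(1/5) + (0)·(3/5) = 11/5.
2: (-2)·(1/5) + (-2)·(1/5) + (-4)·(3/5) = -16/5.
3: (-4)·(1/5) + (0)·(1/5) + (-3)·(3/5) = -13/5.
The best pure response is 1 with expected payoff 11/5.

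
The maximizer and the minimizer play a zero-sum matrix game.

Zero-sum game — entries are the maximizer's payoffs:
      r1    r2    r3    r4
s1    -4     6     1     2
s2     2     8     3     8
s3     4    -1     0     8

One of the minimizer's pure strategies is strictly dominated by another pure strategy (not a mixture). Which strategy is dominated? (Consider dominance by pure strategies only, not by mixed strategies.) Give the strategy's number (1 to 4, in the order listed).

The minimizer prefers columns that give the maximizer less. Compare r4 with r1: -4 < 2, 2 < 8, 4 < 8.
So r1 strictly dominates r4 for the minimizer; r4 is strictly dominated.

4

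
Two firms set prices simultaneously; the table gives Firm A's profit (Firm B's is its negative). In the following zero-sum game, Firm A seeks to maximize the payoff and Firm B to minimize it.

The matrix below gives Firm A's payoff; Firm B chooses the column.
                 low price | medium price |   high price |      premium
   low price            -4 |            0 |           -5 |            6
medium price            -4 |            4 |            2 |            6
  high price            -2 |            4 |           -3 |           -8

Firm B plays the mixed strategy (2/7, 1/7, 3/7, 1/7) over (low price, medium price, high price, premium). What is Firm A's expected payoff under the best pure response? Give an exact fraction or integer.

low price: (-4)·(2/7) + (0)·(1/7) + (-5)·(3/7) + (6)·(1/7) = -17/7.
medium price: (-4)·(2/7) + (4)·(1/7) + (2)·(3/7) + (6)·(1/7) = 8/7.
high price: (-2)·(2/7) + (4)·(1/7) + (-3)·(3/7) + (-8)·(1/7) = -17/7.
The best pure response is medium price with expected payoff 8/7.

8/7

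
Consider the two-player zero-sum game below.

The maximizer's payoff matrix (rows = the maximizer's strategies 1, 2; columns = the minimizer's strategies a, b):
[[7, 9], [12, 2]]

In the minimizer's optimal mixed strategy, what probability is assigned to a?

7/12

Row minima are 7 and 2, so the maximizer's maximin is 7; column maxima are 12 and 9, so the minimizer's minimax is 9. These differ, so the equilibrium is in mixed strategies.
Let the minimizer play a with probability q. The maximizer is indifferent when 7q + 9(1−q) = 12q + 2(1−q), giving q = 7/12.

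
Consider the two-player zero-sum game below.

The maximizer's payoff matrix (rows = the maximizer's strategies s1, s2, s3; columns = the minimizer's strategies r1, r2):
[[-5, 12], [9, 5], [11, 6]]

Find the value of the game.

Row s2 is strictly dominated by row s3, so the maximizer never plays it.
The remaining 2×2 game on (s1, s3) × (r1, r2) has no saddle point. Let the maximizer play s1 with probability p; indifference gives −5p + 11(1−p) = 12p + 6(1−p), so p = 5/22.
Similarly the minimizer's optimal q on r1 is 3/11, and the value is -5·(3/11) + (12)·(8/11) = 81/11.

81/11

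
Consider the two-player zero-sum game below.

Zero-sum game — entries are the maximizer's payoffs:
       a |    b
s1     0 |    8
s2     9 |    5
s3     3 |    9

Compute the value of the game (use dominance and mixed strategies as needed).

33/5

Row s1 is strictly dominated by row s3, so the maximizer never plays it.
The remaining 2×2 game on (s2, s3) × (a, b) has no saddle point. Let the maximizer play s2 with probability p; indifference gives 9p + 3(1−p) = 5p + 9(1−p), so p = 3/5.
Similarly the minimizer's optimal q on a is 2/5, and the value is 9·(2/5) + (5)·(3/5) = 33/5.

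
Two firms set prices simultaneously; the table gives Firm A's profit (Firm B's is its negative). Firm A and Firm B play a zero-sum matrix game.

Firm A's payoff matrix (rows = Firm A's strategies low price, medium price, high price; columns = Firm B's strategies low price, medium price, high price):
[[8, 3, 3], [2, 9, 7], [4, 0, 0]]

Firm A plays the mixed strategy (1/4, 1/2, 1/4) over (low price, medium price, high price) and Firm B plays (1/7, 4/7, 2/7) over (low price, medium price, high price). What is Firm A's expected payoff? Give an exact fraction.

67/14

Against (1/7, 4/7, 2/7), each row's expected payoff is low price: 26/7; medium price: 52/7; high price: 4/7.
Taking the (1/4, 1/2, 1/4)-weighted average: (1/4)·(26/7) + (1/2)·(52/7) + (1/4)·(4/7) = 67/14.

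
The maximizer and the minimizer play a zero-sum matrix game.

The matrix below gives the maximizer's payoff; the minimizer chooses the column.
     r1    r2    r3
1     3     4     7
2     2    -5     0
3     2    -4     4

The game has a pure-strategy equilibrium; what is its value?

Row minima: 3, -5, -4 → the maximizer's maximin is 3.
Column maxima: 3, 4, 7 → the minimizer's minimax is 3.
They coincide at (1, r1), so the value is 3.

3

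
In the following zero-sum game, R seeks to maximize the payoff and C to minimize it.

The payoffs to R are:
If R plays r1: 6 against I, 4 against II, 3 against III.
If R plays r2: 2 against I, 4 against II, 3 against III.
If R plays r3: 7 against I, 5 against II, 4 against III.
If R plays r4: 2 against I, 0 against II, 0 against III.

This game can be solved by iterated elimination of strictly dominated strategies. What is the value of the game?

4

Row r4 is strictly dominated by row r1 (6>2, 4>0, 3>0); eliminate r4.
Row r2 is strictly dominated by row r3 (7>2, 5>4, 4>3); eliminate r2.
Row r1 is strictly dominated by row r3 (7>6, 5>4, 4>3); eliminate r1.
Column I is strictly dominated by II for C (5<7); eliminate I.
Column II is strictly dominated by III for C (4<5); eliminate II.
Only (r3, III) remains, with payoff 4.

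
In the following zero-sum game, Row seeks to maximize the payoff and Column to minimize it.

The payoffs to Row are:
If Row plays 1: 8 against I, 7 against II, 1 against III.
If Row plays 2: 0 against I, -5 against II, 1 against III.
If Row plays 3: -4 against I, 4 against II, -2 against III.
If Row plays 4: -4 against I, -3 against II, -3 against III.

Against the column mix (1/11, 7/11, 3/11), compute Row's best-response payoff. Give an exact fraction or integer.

60/11

1: (8)·(1/11) + (7)·(7/11) + (1)·(3/11) = 60/11.
2: (0)·(1/11) + (-5)·(7/11) + (1)·(3/11) = -32/11.
3: (-4)·(1/11) + (4)·(7/11) + (-2)·(3/11) = 18/11.
4: (-4)·(1/11) + (-3)·(7/11) + (-3)·(3/11) = -34/11.
The best pure response is 1 with expected payoff 60/11.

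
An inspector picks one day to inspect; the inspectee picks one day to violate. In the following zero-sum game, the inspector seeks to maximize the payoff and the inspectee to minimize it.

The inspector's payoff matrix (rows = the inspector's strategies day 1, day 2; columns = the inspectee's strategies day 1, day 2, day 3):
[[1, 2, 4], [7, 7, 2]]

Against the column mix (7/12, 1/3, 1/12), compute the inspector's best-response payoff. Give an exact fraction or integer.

day 1: (1)·(7/12) + (2)·(1/3) + (4)·(1/12) = 19/12.
day 2: (7)·(7/12) + (7)·(1/3) + (2)·(1/12) = 79/12.
The best pure response is day 2 with expected payoff 79/12.

79/12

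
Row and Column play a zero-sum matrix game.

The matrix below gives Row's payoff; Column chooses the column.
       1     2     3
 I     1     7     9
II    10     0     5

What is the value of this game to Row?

Column 3 is strictly dominated by 2 for Column (it gives Row more in every row).
The remaining 2×2 game on (I, II) × (1, 2) has no saddle point. Let Row play I with probability p; indifference gives p + 10(1−p) = 7p, so p = 5/8.
Similarly Column's optimal q on 1 is 7/16, and the value is 1·(7/16) + (7)·(9/16) = 35/8.

35/8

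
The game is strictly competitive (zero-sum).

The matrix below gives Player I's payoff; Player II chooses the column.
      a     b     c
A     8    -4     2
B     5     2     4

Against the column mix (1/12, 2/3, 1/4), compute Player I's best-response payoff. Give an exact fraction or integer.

A: (8)·(1/12) + (-4)·(2/3) + (2)·(1/4) = -3/2.
B: (5)·(1/12) + (2)·(2/3) + (4)·(1/4) = 11/4.
The best pure response is B with expected payoff 11/4.

11/4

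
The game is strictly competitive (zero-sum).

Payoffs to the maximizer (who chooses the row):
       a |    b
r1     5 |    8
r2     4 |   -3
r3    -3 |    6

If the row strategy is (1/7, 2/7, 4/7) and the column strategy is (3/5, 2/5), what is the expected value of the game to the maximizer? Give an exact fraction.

11/7

Against (3/5, 2/5), each row's expected payoff is r1: 31/5; r2: 6/5; r3: 3/5.
Taking the (1/7, 2/7, 4/7)-weighted average: (1/7)·(31/5) + (2/7)·(6/5) + (4/7)·(3/5) = 11/7.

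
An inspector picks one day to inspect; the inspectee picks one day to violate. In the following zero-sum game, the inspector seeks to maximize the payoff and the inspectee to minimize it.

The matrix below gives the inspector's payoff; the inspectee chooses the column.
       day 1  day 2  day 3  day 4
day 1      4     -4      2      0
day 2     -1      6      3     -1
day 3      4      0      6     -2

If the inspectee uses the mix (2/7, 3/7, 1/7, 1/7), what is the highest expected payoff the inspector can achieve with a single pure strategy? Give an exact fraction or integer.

18/7

day 1: (4)·(2/7) + (-4)·(3/7) + (2)·(1/7) + (0)·(1/7) = -2/7.
day 2: (-1)·(2/7) + (6)·(3/7) + (3)·(1/7) + (-1)·(1/7) = 18/7.
day 3: (4)·(2/7) + (0)·(3/7) + (6)·(1/7) + (-2)·(1/7) = 12/7.
The best pure response is day 2 with expected payoff 18/7.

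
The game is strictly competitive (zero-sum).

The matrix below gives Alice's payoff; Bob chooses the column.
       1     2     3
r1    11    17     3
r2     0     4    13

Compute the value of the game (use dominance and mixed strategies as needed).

143/21

Column 2 is strictly dominated by 1 for Bob (it gives Alice more in every row).
The remaining 2×2 game on (r1, r2) × (1, 3) has no saddle point. Let Alice play r1 with probability p; indifference gives 11p = 3p + 13(1−p), so p = 13/21.
Similarly Bob's optimal q on 1 is 10/21, and the value is 11·(10/21) + (3)·(11/21) = 143/21.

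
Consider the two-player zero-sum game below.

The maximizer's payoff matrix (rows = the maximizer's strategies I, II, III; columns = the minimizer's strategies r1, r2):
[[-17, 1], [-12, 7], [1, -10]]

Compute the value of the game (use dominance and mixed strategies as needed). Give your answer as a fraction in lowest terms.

-113/30

Row I is strictly dominated by row II, so the maximizer never plays it.
The remaining 2×2 game on (II, III) × (r1, r2) has no saddle point. Let the maximizer play II with probability p; indifference gives −12p + (1−p) = 7p − 10(1−p), so p = 11/30.
Similarly the minimizer's optimal q on r1 is 17/30, and the value is -12·(17/30) + (7)·(13/30) = -113/30.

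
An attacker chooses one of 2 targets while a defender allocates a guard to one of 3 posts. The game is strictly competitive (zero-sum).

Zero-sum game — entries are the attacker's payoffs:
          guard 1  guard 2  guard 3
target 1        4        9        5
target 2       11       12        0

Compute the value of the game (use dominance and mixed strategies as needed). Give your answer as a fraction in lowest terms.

55/12

Column guard 2 is strictly dominated by guard 1 for the defender (it gives the attacker more in every row).
The remaining 2×2 game on (target 1, target 2) × (guard 1, guard 3) has no saddle point. Let the attacker play target 1 with probability p; indifference gives 4p + 11(1−p) = 5p, so p = 11/12.
Similarly the defender's optimal q on guard 1 is 5/12, and the value is 4·(5/12) + (5)·(7/12) = 55/12.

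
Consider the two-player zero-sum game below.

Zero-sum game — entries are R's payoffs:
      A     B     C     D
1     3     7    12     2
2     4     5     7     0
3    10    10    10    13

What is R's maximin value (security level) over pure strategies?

The worst-case payoff for each row is 1: 2, 2: 0, 3: 10.
The best of these is 10.

10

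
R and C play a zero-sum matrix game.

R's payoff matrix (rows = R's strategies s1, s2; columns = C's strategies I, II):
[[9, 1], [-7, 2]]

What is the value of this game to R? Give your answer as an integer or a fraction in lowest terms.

25/17

Row minima are 1 and -7, so R's maximin is 1; column maxima are 9 and 2, so C's minimax is 2. These differ, so the equilibrium is in mixed strategies.
Let R play s1 with probability p. C is indifferent when 9p − 7(1−p) = p + 2(1−p), giving p = 9/17.
Let C play I with probability q. R is indifferent when 9q + (1−q) = −7q + 2(1−q), giving q = 1/17.
The value is 9·(1/17) + (1)·(16/17) = 25/17.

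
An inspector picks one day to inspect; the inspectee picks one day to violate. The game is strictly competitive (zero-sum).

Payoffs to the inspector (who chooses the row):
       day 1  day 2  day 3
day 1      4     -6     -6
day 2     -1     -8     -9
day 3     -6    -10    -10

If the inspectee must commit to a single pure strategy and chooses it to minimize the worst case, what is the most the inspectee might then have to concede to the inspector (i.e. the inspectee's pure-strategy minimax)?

-6

The worst case (largest entry) in each column is day 1: 4, day 2: -6, day 3: -6.
The best (smallest) of these is -6.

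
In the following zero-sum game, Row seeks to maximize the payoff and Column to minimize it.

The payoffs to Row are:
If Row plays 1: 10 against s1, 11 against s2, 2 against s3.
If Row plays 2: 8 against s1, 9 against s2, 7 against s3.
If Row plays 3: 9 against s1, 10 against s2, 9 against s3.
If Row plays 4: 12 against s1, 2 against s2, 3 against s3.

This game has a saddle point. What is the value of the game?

9

Row minima: 2, 7, 9, 2 → Row's maximin is 9.
Column maxima: 12, 11, 9 → Column's minimax is 9.
They coincide at (3, s3), so the value is 9.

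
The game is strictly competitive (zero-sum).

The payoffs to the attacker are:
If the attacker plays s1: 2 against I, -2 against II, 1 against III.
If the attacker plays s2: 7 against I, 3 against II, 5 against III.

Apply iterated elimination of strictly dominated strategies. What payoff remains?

Column III is strictly dominated by II for the defender (-2<1, 3<5); eliminate III.
Column I is strictly dominated by II for the defender (-2<2, 3<7); eliminate I.
Row s1 is strictly dominated by row s2 (3>-2); eliminate s1.
Only (s2, II) remains, with payoff 3.

3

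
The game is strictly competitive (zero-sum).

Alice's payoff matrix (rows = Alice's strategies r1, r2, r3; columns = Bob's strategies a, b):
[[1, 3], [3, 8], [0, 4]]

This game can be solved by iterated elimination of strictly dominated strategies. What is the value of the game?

Row r1 is strictly dominated by row r2 (3>1, 8>3); eliminate r1.
Column b is strictly dominated by a for Bob (3<8, 0<4); eliminate b.
Row r3 is strictly dominated by row r2 (3>0); eliminate r3.
Only (r2, a) remains, with payoff 3.

3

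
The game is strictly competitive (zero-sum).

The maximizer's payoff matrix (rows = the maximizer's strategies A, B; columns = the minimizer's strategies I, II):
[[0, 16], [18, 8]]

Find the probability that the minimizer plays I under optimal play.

Row minima are 0 and 8, so the maximizer's maximin is 8; column maxima are 18 and 16, so the minimizer's minimax is 16. These differ, so the equilibrium is in mixed strategies.
Let the minimizer play I with probability q. The maximizer is indifferent when 16(1−q) = 18q + 8(1−q), giving q = 4/13.

4/13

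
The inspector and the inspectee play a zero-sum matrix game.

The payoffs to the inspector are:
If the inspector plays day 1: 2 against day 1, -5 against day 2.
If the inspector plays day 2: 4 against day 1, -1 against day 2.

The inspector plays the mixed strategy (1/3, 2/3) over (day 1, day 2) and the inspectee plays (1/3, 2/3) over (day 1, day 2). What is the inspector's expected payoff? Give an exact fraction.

Against (1/3, 2/3), each row's expected payoff is day 1: -8/3; day 2: 2/3.
Taking the (1/3, 2/3)-weighted average: (1/3)·(-8/3) + (2/3)·(2/3) = -4/9.

-4/9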